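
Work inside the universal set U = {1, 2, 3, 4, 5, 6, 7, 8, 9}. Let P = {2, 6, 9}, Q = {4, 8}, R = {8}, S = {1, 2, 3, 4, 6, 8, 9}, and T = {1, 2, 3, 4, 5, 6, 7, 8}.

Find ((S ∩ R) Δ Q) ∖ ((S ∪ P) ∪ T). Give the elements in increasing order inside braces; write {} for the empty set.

{}

S ∩ R = {8}
(S ∩ R) Δ Q = {4}
S ∪ P = {1, 2, 3, 4, 6, 8, 9}
(S ∪ P) ∪ T = {1, 2, 3, 4, 5, 6, 7, 8, 9}
((S ∩ R) Δ Q) ∖ ((S ∪ P) ∪ T) = {}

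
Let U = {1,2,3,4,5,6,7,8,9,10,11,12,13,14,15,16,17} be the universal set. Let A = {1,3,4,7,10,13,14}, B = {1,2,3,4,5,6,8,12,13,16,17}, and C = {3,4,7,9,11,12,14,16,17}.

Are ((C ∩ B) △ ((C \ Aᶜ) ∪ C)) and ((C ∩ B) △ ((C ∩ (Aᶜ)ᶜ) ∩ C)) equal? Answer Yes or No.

No

C ∩ B = {3,4,12,16,17}
Aᶜ = {2,5,6,8,9,11,12,15,16,17}
C \ Aᶜ = {3,4,7,14}
(C \ Aᶜ) ∪ C = {3,4,7,9,11,12,14,16,17}
(C ∩ B) △ ((C \ Aᶜ) ∪ C) = {7,9,11,14}
(Aᶜ)ᶜ = {1,3,4,7,10,13,14}
C ∩ (Aᶜ)ᶜ = {3,4,7,14}
(C ∩ (Aᶜ)ᶜ) ∩ C = {3,4,7,14}
(C ∩ B) △ ((C ∩ (Aᶜ)ᶜ) ∩ C) = {7,12,14,16,17}
9 ∈ (C ∩ B) △ ((C \ Aᶜ) ∪ C) but 9 ∉ (C ∩ B) △ ((C ∩ (Aᶜ)ᶜ) ∩ C), so they differ.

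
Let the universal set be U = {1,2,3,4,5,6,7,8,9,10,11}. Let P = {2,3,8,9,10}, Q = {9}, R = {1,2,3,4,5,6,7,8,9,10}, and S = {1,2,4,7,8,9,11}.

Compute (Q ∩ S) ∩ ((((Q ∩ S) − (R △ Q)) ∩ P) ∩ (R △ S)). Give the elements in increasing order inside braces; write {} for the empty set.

{}

Q ∩ S = {9}
R △ Q = {1,2,3,4,5,6,7,8,10}
(Q ∩ S) − (R △ Q) = {9}
((Q ∩ S) − (R △ Q)) ∩ P = {9}
R △ S = {3,5,6,10,11}
(((Q ∩ S) − (R △ Q)) ∩ P) ∩ (R △ S) = {}
(Q ∩ S) ∩ ((((Q ∩ S) − (R △ Q)) ∩ P) ∩ (R △ S)) = {}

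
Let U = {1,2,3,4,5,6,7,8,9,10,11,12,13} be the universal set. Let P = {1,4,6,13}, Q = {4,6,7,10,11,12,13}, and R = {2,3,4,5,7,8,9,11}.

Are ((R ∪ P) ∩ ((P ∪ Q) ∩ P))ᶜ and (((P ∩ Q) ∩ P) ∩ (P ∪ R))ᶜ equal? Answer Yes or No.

R ∪ P = {1,2,3,4,5,6,7,8,9,11,13}
P ∪ Q = {1,4,6,7,10,11,12,13}
(P ∪ Q) ∩ P = {1,4,6,13}
(R ∪ P) ∩ ((P ∪ Q) ∩ P) = {1,4,6,13}
((R ∪ P) ∩ ((P ∪ Q) ∩ P))ᶜ = {2,3,5,7,8,9,10,11,12}
P ∩ Q = {4,6,13}
(P ∩ Q) ∩ P = {4,6,13}
P ∪ R = {1,2,3,4,5,6,7,8,9,11,13}
((P ∩ Q) ∩ P) ∩ (P ∪ R) = {4,6,13}
(((P ∩ Q) ∩ P) ∩ (P ∪ R))ᶜ = {1,2,3,5,7,8,9,10,11,12}
1 ∈ (((P ∩ Q) ∩ P) ∩ (P ∪ R))ᶜ but 1 ∉ ((R ∪ P) ∩ ((P ∪ Q) ∩ P))ᶜ, so they differ.

No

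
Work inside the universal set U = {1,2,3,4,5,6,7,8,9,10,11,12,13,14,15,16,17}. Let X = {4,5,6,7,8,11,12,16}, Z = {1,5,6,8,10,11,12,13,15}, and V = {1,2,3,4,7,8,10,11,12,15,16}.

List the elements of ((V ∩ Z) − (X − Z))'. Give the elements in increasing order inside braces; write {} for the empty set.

V ∩ Z = {1,8,10,11,12,15}
X − Z = {4,7,16}
(V ∩ Z) − (X − Z) = {1,8,10,11,12,15}
((V ∩ Z) − (X − Z))' = {2,3,4,5,6,7,9,13,14,16,17}

{2,3,4,5,6,7,9,13,14,16,17}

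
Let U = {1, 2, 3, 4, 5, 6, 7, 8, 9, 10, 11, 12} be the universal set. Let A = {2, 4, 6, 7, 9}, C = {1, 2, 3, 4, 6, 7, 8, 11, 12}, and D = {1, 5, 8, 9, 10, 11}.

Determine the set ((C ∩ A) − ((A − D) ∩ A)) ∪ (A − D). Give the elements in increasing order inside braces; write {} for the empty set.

{2, 4, 6, 7}

C ∩ A = {2, 4, 6, 7}
A − D = {2, 4, 6, 7}
(A − D) ∩ A = {2, 4, 6, 7}
(C ∩ A) − ((A − D) ∩ A) = {}
((C ∩ A) − ((A − D) ∩ A)) ∪ (A − D) = {2, 4, 6, 7}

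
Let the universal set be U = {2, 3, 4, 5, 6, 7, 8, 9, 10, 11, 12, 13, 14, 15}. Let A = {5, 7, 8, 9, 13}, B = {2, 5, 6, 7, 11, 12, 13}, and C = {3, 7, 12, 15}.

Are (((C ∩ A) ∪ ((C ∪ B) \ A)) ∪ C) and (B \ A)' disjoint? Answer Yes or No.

C ∩ A = {7}
C ∪ B = {2, 3, 5, 6, 7, 11, 12, 13, 15}
(C ∪ B) \ A = {2, 3, 6, 11, 12, 15}
(C ∩ A) ∪ ((C ∪ B) \ A) = {2, 3, 6, 7, 11, 12, 15}
((C ∩ A) ∪ ((C ∪ B) \ A)) ∪ C = {2, 3, 6, 7, 11, 12, 15}
B \ A = {2, 6, 11, 12}
(B \ A)' = {3, 4, 5, 7, 8, 9, 10, 13, 14, 15}
3 lies in both, so they are not disjoint.

No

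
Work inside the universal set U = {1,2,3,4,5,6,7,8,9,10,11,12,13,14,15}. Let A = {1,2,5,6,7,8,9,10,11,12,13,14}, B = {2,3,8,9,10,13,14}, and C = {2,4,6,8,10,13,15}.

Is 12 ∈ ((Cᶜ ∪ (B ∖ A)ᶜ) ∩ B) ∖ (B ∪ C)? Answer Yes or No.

12 ∉ C, so 12 ∈ Cᶜ
12 ∉ B and 12 ∈ A, so 12 ∉ B ∖ A
12 ∈ (B ∖ A)ᶜ since 12 ∉ (B ∖ A)
12 ∈ Cᶜ and 12 ∈ (B ∖ A)ᶜ, so 12 ∈ Cᶜ ∪ (B ∖ A)ᶜ
12 ∈ (Cᶜ ∪ (B ∖ A)ᶜ) and 12 ∉ B, so 12 ∉ (Cᶜ ∪ (B ∖ A)ᶜ) ∩ B
12 ∉ B and 12 ∉ C, so 12 ∉ B ∪ C
12 ∉ ((Cᶜ ∪ (B ∖ A)ᶜ) ∩ B) and 12 ∉ (B ∪ C), so 12 ∉ ((Cᶜ ∪ (B ∖ A)ᶜ) ∩ B) ∖ (B ∪ C)

No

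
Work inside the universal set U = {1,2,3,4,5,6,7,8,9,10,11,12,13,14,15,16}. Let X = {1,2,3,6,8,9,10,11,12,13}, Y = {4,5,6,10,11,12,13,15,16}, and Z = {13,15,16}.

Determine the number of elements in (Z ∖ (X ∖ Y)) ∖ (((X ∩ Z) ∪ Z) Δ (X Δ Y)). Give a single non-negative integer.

X ∖ Y = {1,2,3,8,9}
Z ∖ (X ∖ Y) = {13,15,16}
X ∩ Z = {13}
(X ∩ Z) ∪ Z = {13,15,16}
X Δ Y = {1,2,3,4,5,8,9,15,16}
((X ∩ Z) ∪ Z) Δ (X Δ Y) = {1,2,3,4,5,8,9,13}
(Z ∖ (X ∖ Y)) ∖ (((X ∩ Z) ∪ Z) Δ (X Δ Y)) = {15,16}
|(Z ∖ (X ∖ Y)) ∖ (((X ∩ Z) ∪ Z) Δ (X Δ Y))| = 2

2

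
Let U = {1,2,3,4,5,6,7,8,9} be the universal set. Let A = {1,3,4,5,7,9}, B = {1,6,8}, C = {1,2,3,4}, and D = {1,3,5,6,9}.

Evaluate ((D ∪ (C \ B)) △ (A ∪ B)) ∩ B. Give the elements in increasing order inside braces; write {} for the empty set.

C \ B = {2,3,4}
D ∪ (C \ B) = {1,2,3,4,5,6,9}
A ∪ B = {1,3,4,5,6,7,8,9}
(D ∪ (C \ B)) △ (A ∪ B) = {2,7,8}
((D ∪ (C \ B)) △ (A ∪ B)) ∩ B = {8}

{8}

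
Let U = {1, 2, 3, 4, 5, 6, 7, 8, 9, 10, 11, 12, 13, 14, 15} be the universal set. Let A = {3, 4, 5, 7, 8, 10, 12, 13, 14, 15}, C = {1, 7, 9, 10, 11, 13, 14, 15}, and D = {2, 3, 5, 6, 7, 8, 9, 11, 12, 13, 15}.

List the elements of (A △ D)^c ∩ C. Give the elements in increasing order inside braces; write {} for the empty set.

A △ D = {2, 4, 6, 9, 10, 11, 14}
(A △ D)^c = {1, 3, 5, 7, 8, 12, 13, 15}
(A △ D)^c ∩ C = {1, 7, 13, 15}

{1, 7, 13, 15}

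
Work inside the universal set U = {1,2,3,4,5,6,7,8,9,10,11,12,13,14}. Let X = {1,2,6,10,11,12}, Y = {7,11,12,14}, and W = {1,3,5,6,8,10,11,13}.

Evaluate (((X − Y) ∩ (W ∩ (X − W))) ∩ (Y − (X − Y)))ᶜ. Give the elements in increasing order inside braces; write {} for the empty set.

X − Y = {1,2,6,10}
X − W = {2,12}
W ∩ (X − W) = {}
(X − Y) ∩ (W ∩ (X − W)) = {}
Y − (X − Y) = {7,11,12,14}
((X − Y) ∩ (W ∩ (X − W))) ∩ (Y − (X − Y)) = {}
(((X − Y) ∩ (W ∩ (X − W))) ∩ (Y − (X − Y)))ᶜ = {1,2,3,4,5,6,7,8,9,10,11,12,13,14}

{1,2,3,4,5,6,7,8,9,10,11,12,13,14}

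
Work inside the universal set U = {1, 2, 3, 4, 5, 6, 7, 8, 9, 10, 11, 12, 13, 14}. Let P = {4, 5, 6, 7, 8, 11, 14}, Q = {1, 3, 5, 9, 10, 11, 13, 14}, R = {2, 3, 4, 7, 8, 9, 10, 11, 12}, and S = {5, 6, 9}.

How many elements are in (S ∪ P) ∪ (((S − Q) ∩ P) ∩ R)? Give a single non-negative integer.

8

S ∪ P = {4, 5, 6, 7, 8, 9, 11, 14}
S − Q = {6}
(S − Q) ∩ P = {6}
((S − Q) ∩ P) ∩ R = {}
(S ∪ P) ∪ (((S − Q) ∩ P) ∩ R) = {4, 5, 6, 7, 8, 9, 11, 14}
|(S ∪ P) ∪ (((S − Q) ∩ P) ∩ R)| = 8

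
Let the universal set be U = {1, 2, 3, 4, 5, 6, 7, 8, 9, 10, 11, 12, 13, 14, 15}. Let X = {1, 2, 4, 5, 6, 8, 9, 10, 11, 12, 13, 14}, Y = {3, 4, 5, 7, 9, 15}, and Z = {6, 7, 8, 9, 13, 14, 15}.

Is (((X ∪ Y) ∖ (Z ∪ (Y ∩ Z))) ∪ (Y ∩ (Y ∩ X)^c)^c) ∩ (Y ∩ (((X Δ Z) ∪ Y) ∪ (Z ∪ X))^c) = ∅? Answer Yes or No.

X ∪ Y = {1, 2, 3, 4, 5, 6, 7, 8, 9, 10, 11, 12, 13, 14, 15}
Y ∩ Z = {7, 9, 15}
Z ∪ (Y ∩ Z) = {6, 7, 8, 9, 13, 14, 15}
(X ∪ Y) ∖ (Z ∪ (Y ∩ Z)) = {1, 2, 3, 4, 5, 10, 11, 12}
Y ∩ X = {4, 5, 9}
(Y ∩ X)^c = {1, 2, 3, 6, 7, 8, 10, 11, 12, 13, 14, 15}
Y ∩ (Y ∩ X)^c = {3, 7, 15}
(Y ∩ (Y ∩ X)^c)^c = {1, 2, 4, 5, 6, 8, 9, 10, 11, 12, 13, 14}
((X ∪ Y) ∖ (Z ∪ (Y ∩ Z))) ∪ (Y ∩ (Y ∩ X)^c)^c = {1, 2, 3, 4, 5, 6, 8, 9, 10, 11, 12, 13, 14}
X Δ Z = {1, 2, 4, 5, 7, 10, 11, 12, 15}
(X Δ Z) ∪ Y = {1, 2, 3, 4, 5, 7, 9, 10, 11, 12, 15}
Z ∪ X = {1, 2, 4, 5, 6, 7, 8, 9, 10, 11, 12, 13, 14, 15}
((X Δ Z) ∪ Y) ∪ (Z ∪ X) = {1, 2, 3, 4, 5, 6, 7, 8, 9, 10, 11, 12, 13, 14, 15}
(((X Δ Z) ∪ Y) ∪ (Z ∪ X))^c = {}
Y ∩ (((X Δ Z) ∪ Y) ∪ (Z ∪ X))^c = {}
{1, 2, 3, 4, 5, 6, 8, 9, 10, 11, 12, 13, 14} and {} share no elements.

Yes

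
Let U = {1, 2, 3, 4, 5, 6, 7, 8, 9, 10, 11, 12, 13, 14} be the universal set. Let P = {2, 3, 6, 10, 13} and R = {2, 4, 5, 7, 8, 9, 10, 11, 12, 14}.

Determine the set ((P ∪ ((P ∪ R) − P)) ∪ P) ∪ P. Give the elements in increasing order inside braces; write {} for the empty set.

P ∪ R = {2, 3, 4, 5, 6, 7, 8, 9, 10, 11, 12, 13, 14}
(P ∪ R) − P = {4, 5, 7, 8, 9, 11, 12, 14}
P ∪ ((P ∪ R) − P) = {2, 3, 4, 5, 6, 7, 8, 9, 10, 11, 12, 13, 14}
(P ∪ ((P ∪ R) − P)) ∪ P = {2, 3, 4, 5, 6, 7, 8, 9, 10, 11, 12, 13, 14}
((P ∪ ((P ∪ R) − P)) ∪ P) ∪ P = {2, 3, 4, 5, 6, 7, 8, 9, 10, 11, 12, 13, 14}

{2, 3, 4, 5, 6, 7, 8, 9, 10, 11, 12, 13, 14}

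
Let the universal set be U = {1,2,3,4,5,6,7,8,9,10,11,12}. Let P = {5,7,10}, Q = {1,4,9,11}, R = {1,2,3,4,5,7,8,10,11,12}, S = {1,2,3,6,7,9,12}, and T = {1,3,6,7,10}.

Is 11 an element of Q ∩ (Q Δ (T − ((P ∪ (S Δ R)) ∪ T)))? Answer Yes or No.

11 ∉ S and 11 ∈ R, so 11 ∈ S Δ R
11 ∉ P and 11 ∈ (S Δ R), so 11 ∈ P ∪ (S Δ R)
11 ∈ (P ∪ (S Δ R)) and 11 ∉ T, so 11 ∈ (P ∪ (S Δ R)) ∪ T
11 ∉ T and 11 ∈ ((P ∪ (S Δ R)) ∪ T), so 11 ∉ T − ((P ∪ (S Δ R)) ∪ T)
11 ∈ Q and 11 ∉ (T − ((P ∪ (S Δ R)) ∪ T)), so 11 ∈ Q Δ (T − ((P ∪ (S Δ R)) ∪ T))
11 ∈ Q and 11 ∈ (Q Δ (T − ((P ∪ (S Δ R)) ∪ T))), so 11 ∈ Q ∩ (Q Δ (T − ((P ∪ (S Δ R)) ∪ T)))

Yes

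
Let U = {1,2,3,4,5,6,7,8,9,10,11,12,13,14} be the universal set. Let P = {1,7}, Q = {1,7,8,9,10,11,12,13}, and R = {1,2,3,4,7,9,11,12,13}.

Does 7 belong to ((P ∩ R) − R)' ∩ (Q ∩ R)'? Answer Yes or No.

7 ∈ P and 7 ∈ R, so 7 ∈ P ∩ R
7 ∈ (P ∩ R) and 7 ∈ R, so 7 ∉ (P ∩ R) − R
7 ∈ ((P ∩ R) − R)' since 7 ∉ ((P ∩ R) − R)
7 ∈ Q and 7 ∈ R, so 7 ∈ Q ∩ R
7 ∉ (Q ∩ R)' since 7 ∈ (Q ∩ R)
7 ∈ ((P ∩ R) − R)' and 7 ∉ (Q ∩ R)', so 7 ∉ ((P ∩ R) − R)' ∩ (Q ∩ R)'

No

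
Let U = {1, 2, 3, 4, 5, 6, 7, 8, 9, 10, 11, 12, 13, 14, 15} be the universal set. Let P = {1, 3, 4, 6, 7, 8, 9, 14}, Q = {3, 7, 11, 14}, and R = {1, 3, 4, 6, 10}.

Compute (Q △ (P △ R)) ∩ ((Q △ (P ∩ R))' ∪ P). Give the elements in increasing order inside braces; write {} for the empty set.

{3, 8, 9, 10}

P △ R = {7, 8, 9, 10, 14}
Q △ (P △ R) = {3, 8, 9, 10, 11}
P ∩ R = {1, 3, 4, 6}
Q △ (P ∩ R) = {1, 4, 6, 7, 11, 14}
(Q △ (P ∩ R))' = {2, 3, 5, 8, 9, 10, 12, 13, 15}
(Q △ (P ∩ R))' ∪ P = {1, 2, 3, 4, 5, 6, 7, 8, 9, 10, 12, 13, 14, 15}
(Q △ (P △ R)) ∩ ((Q △ (P ∩ R))' ∪ P) = {3, 8, 9, 10}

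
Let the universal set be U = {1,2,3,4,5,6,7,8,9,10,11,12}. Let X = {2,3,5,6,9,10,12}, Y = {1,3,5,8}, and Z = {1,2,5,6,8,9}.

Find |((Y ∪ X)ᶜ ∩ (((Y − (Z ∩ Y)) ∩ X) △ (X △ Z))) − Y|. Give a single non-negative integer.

0

Y ∪ X = {1,2,3,5,6,8,9,10,12}
(Y ∪ X)ᶜ = {4,7,11}
Z ∩ Y = {1,5,8}
Y − (Z ∩ Y) = {3}
(Y − (Z ∩ Y)) ∩ X = {3}
X △ Z = {1,3,8,10,12}
((Y − (Z ∩ Y)) ∩ X) △ (X △ Z) = {1,8,10,12}
(Y ∪ X)ᶜ ∩ (((Y − (Z ∩ Y)) ∩ X) △ (X △ Z)) = {}
((Y ∪ X)ᶜ ∩ (((Y − (Z ∩ Y)) ∩ X) △ (X △ Z))) − Y = {}
|((Y ∪ X)ᶜ ∩ (((Y − (Z ∩ Y)) ∩ X) △ (X △ Z))) − Y| = 0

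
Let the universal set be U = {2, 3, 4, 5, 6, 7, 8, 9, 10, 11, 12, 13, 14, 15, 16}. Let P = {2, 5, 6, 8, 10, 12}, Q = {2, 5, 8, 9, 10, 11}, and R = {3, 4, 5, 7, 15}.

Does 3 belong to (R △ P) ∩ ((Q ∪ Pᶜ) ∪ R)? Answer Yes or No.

Yes

3 ∈ R and 3 ∉ P, so 3 ∈ R △ P
3 ∉ P, so 3 ∈ Pᶜ
3 ∉ Q and 3 ∈ Pᶜ, so 3 ∈ Q ∪ Pᶜ
3 ∈ (Q ∪ Pᶜ) and 3 ∈ R, so 3 ∈ (Q ∪ Pᶜ) ∪ R
3 ∈ (R △ P) and 3 ∈ ((Q ∪ Pᶜ) ∪ R), so 3 ∈ (R △ P) ∩ ((Q ∪ Pᶜ) ∪ R)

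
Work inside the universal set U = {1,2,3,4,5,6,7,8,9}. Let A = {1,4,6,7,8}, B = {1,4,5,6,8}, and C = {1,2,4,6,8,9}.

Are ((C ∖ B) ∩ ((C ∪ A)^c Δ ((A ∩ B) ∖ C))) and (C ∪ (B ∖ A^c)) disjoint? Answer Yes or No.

Yes

C ∖ B = {2,9}
C ∪ A = {1,2,4,6,7,8,9}
(C ∪ A)^c = {3,5}
A ∩ B = {1,4,6,8}
(A ∩ B) ∖ C = {}
(C ∪ A)^c Δ ((A ∩ B) ∖ C) = {3,5}
(C ∖ B) ∩ ((C ∪ A)^c Δ ((A ∩ B) ∖ C)) = {}
A^c = {2,3,5,9}
B ∖ A^c = {1,4,6,8}
C ∪ (B ∖ A^c) = {1,2,4,6,8,9}
{} and {1,2,4,6,8,9} share no elements.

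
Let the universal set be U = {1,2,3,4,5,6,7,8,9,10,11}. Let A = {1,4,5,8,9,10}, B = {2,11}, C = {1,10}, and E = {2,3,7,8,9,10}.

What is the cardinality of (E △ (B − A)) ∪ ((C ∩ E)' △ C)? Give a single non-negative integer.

10

B − A = {2,11}
E △ (B − A) = {3,7,8,9,10,11}
C ∩ E = {10}
(C ∩ E)' = {1,2,3,4,5,6,7,8,9,11}
(C ∩ E)' △ C = {2,3,4,5,6,7,8,9,10,11}
(E △ (B − A)) ∪ ((C ∩ E)' △ C) = {2,3,4,5,6,7,8,9,10,11}
|(E △ (B − A)) ∪ ((C ∩ E)' △ C)| = 10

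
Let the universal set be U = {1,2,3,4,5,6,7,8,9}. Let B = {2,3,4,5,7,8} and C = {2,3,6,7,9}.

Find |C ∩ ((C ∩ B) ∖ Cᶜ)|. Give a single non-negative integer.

C ∩ B = {2,3,7}
Cᶜ = {1,4,5,8}
(C ∩ B) ∖ Cᶜ = {2,3,7}
C ∩ ((C ∩ B) ∖ Cᶜ) = {2,3,7}
|C ∩ ((C ∩ B) ∖ Cᶜ)| = 3

3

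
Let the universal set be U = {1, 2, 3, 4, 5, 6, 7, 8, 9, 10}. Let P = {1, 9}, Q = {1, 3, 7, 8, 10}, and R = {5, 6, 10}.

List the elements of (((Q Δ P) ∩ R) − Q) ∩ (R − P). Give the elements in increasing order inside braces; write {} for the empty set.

Q Δ P = {3, 7, 8, 9, 10}
(Q Δ P) ∩ R = {10}
((Q Δ P) ∩ R) − Q = {}
R − P = {5, 6, 10}
(((Q Δ P) ∩ R) − Q) ∩ (R − P) = {}

{}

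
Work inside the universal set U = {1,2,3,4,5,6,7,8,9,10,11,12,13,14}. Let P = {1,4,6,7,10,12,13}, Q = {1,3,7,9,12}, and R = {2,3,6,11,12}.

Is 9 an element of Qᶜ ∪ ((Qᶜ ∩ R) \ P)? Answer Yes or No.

No

9 ∈ Q, so 9 ∉ Qᶜ
9 ∈ Q, so 9 ∉ Qᶜ
9 ∉ Qᶜ and 9 ∉ R, so 9 ∉ Qᶜ ∩ R
9 ∉ (Qᶜ ∩ R) and 9 ∉ P, so 9 ∉ (Qᶜ ∩ R) \ P
9 ∉ Qᶜ and 9 ∉ ((Qᶜ ∩ R) \ P), so 9 ∉ Qᶜ ∪ ((Qᶜ ∩ R) \ P)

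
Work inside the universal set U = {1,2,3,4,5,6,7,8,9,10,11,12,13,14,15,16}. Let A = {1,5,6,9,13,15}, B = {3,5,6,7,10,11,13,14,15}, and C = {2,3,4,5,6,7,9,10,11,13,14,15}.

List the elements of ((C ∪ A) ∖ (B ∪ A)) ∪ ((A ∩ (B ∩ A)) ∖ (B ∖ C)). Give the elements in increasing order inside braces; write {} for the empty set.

C ∪ A = {1,2,3,4,5,6,7,9,10,11,13,14,15}
B ∪ A = {1,3,5,6,7,9,10,11,13,14,15}
(C ∪ A) ∖ (B ∪ A) = {2,4}
B ∩ A = {5,6,13,15}
A ∩ (B ∩ A) = {5,6,13,15}
B ∖ C = {}
(A ∩ (B ∩ A)) ∖ (B ∖ C) = {5,6,13,15}
((C ∪ A) ∖ (B ∪ A)) ∪ ((A ∩ (B ∩ A)) ∖ (B ∖ C)) = {2,4,5,6,13,15}

{2,4,5,6,13,15}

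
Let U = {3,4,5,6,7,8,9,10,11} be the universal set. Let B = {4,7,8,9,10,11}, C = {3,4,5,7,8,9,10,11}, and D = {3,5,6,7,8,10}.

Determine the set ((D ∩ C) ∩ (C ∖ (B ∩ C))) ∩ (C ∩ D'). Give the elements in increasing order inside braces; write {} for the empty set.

D ∩ C = {3,5,7,8,10}
B ∩ C = {4,7,8,9,10,11}
C ∖ (B ∩ C) = {3,5}
(D ∩ C) ∩ (C ∖ (B ∩ C)) = {3,5}
D' = {4,9,11}
C ∩ D' = {4,9,11}
((D ∩ C) ∩ (C ∖ (B ∩ C))) ∩ (C ∩ D') = {}

{}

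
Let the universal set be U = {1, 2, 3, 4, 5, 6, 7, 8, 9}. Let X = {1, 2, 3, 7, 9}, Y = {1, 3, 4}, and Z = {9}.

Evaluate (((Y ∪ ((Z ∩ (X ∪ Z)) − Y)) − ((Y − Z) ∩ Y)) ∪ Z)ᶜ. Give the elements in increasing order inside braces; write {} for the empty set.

{1, 2, 3, 4, 5, 6, 7, 8}

X ∪ Z = {1, 2, 3, 7, 9}
Z ∩ (X ∪ Z) = {9}
(Z ∩ (X ∪ Z)) − Y = {9}
Y ∪ ((Z ∩ (X ∪ Z)) − Y) = {1, 3, 4, 9}
Y − Z = {1, 3, 4}
(Y − Z) ∩ Y = {1, 3, 4}
(Y ∪ ((Z ∩ (X ∪ Z)) − Y)) − ((Y − Z) ∩ Y) = {9}
((Y ∪ ((Z ∩ (X ∪ Z)) − Y)) − ((Y − Z) ∩ Y)) ∪ Z = {9}
(((Y ∪ ((Z ∩ (X ∪ Z)) − Y)) − ((Y − Z) ∩ Y)) ∪ Z)ᶜ = {1, 2, 3, 4, 5, 6, 7, 8}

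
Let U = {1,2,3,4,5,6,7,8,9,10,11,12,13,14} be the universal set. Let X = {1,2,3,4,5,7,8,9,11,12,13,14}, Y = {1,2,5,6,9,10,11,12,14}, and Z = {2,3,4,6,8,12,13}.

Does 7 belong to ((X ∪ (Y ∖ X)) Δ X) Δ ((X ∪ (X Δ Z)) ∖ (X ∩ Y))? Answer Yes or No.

Yes

7 ∉ Y and 7 ∈ X, so 7 ∉ Y ∖ X
7 ∈ X and 7 ∉ (Y ∖ X), so 7 ∈ X ∪ (Y ∖ X)
7 ∈ (X ∪ (Y ∖ X)) and 7 ∈ X, so 7 ∉ (X ∪ (Y ∖ X)) Δ X
7 ∈ X and 7 ∉ Z, so 7 ∈ X Δ Z
7 ∈ X and 7 ∈ (X Δ Z), so 7 ∈ X ∪ (X Δ Z)
7 ∈ X and 7 ∉ Y, so 7 ∉ X ∩ Y
7 ∈ (X ∪ (X Δ Z)) and 7 ∉ (X ∩ Y), so 7 ∈ (X ∪ (X Δ Z)) ∖ (X ∩ Y)
7 ∉ ((X ∪ (Y ∖ X)) Δ X) and 7 ∈ ((X ∪ (X Δ Z)) ∖ (X ∩ Y)), so 7 ∈ ((X ∪ (Y ∖ X)) Δ X) Δ ((X ∪ (X Δ Z)) ∖ (X ∩ Y))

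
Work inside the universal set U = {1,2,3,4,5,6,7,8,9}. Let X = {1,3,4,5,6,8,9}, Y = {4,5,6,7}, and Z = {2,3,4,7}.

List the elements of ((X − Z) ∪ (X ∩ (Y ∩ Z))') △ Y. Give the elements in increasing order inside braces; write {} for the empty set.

{1,2,3,4,8,9}

X − Z = {1,5,6,8,9}
Y ∩ Z = {4,7}
X ∩ (Y ∩ Z) = {4}
(X ∩ (Y ∩ Z))' = {1,2,3,5,6,7,8,9}
(X − Z) ∪ (X ∩ (Y ∩ Z))' = {1,2,3,5,6,7,8,9}
((X − Z) ∪ (X ∩ (Y ∩ Z))') △ Y = {1,2,3,4,8,9}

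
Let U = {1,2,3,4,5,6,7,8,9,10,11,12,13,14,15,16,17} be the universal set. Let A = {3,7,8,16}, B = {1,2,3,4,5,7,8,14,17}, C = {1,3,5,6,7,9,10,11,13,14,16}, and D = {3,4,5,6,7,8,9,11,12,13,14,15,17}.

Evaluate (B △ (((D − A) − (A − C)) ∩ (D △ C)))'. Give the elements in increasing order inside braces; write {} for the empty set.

D − A = {4,5,6,9,11,12,13,14,15,17}
A − C = {8}
(D − A) − (A − C) = {4,5,6,9,11,12,13,14,15,17}
D △ C = {1,4,8,10,12,15,16,17}
((D − A) − (A − C)) ∩ (D △ C) = {4,12,15,17}
B △ (((D − A) − (A − C)) ∩ (D △ C)) = {1,2,3,5,7,8,12,14,15}
(B △ (((D − A) − (A − C)) ∩ (D △ C)))' = {4,6,9,10,11,13,16,17}

{4,6,9,10,11,13,16,17}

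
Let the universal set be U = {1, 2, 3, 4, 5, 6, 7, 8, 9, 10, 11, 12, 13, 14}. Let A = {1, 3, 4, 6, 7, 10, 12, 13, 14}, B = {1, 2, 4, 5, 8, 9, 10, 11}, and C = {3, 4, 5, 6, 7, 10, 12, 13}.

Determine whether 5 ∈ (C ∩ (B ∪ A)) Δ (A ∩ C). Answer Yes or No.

5 ∈ B and 5 ∉ A, so 5 ∈ B ∪ A
5 ∈ C and 5 ∈ (B ∪ A), so 5 ∈ C ∩ (B ∪ A)
5 ∉ A and 5 ∈ C, so 5 ∉ A ∩ C
5 ∈ (C ∩ (B ∪ A)) and 5 ∉ (A ∩ C), so 5 ∈ (C ∩ (B ∪ A)) Δ (A ∩ C)

Yes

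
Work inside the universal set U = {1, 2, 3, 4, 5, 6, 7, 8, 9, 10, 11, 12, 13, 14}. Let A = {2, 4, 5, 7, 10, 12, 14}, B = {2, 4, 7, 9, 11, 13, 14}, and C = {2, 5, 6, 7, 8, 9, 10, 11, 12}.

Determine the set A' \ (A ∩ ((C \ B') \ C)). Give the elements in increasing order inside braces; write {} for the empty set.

A' = {1, 3, 6, 8, 9, 11, 13}
B' = {1, 3, 5, 6, 8, 10, 12}
C \ B' = {2, 7, 9, 11}
(C \ B') \ C = {}
A ∩ ((C \ B') \ C) = {}
A' \ (A ∩ ((C \ B') \ C)) = {1, 3, 6, 8, 9, 11, 13}

{1, 3, 6, 8, 9, 11, 13}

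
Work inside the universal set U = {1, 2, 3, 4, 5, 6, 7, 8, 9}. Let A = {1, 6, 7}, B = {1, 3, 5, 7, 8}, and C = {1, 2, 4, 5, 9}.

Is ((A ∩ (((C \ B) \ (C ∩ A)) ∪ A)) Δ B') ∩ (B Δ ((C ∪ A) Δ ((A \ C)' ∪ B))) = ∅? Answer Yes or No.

No

C \ B = {2, 4, 9}
C ∩ A = {1}
(C \ B) \ (C ∩ A) = {2, 4, 9}
((C \ B) \ (C ∩ A)) ∪ A = {1, 2, 4, 6, 7, 9}
A ∩ (((C \ B) \ (C ∩ A)) ∪ A) = {1, 6, 7}
B' = {2, 4, 6, 9}
(A ∩ (((C \ B) \ (C ∩ A)) ∪ A)) Δ B' = {1, 2, 4, 7, 9}
C ∪ A = {1, 2, 4, 5, 6, 7, 9}
A \ C = {6, 7}
(A \ C)' = {1, 2, 3, 4, 5, 8, 9}
(A \ C)' ∪ B = {1, 2, 3, 4, 5, 7, 8, 9}
(C ∪ A) Δ ((A \ C)' ∪ B) = {3, 6, 8}
B Δ ((C ∪ A) Δ ((A \ C)' ∪ B)) = {1, 5, 6, 7}
1 lies in both, so they are not disjoint.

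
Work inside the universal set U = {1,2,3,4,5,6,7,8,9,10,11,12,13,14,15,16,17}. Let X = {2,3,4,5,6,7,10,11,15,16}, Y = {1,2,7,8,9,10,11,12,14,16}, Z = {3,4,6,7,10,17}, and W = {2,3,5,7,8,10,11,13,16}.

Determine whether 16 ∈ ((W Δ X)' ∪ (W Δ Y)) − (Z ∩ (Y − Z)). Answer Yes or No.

Yes

16 ∈ W and 16 ∈ X, so 16 ∉ W Δ X
16 ∈ (W Δ X)' since 16 ∉ (W Δ X)
16 ∈ W and 16 ∈ Y, so 16 ∉ W Δ Y
16 ∈ (W Δ X)' and 16 ∉ (W Δ Y), so 16 ∈ (W Δ X)' ∪ (W Δ Y)
16 ∈ Y and 16 ∉ Z, so 16 ∈ Y − Z
16 ∉ Z and 16 ∈ (Y − Z), so 16 ∉ Z ∩ (Y − Z)
16 ∈ ((W Δ X)' ∪ (W Δ Y)) and 16 ∉ (Z ∩ (Y − Z)), so 16 ∈ ((W Δ X)' ∪ (W Δ Y)) − (Z ∩ (Y − Z))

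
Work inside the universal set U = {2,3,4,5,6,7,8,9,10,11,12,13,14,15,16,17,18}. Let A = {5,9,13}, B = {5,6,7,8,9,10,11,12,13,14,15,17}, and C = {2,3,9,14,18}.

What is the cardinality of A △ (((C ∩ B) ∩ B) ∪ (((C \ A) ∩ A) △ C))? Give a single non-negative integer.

C ∩ B = {9,14}
(C ∩ B) ∩ B = {9,14}
C \ A = {2,3,14,18}
(C \ A) ∩ A = {}
((C \ A) ∩ A) △ C = {2,3,9,14,18}
((C ∩ B) ∩ B) ∪ (((C \ A) ∩ A) △ C) = {2,3,9,14,18}
A △ (((C ∩ B) ∩ B) ∪ (((C \ A) ∩ A) △ C)) = {2,3,5,13,14,18}
|A △ (((C ∩ B) ∩ B) ∪ (((C \ A) ∩ A) △ C))| = 6

6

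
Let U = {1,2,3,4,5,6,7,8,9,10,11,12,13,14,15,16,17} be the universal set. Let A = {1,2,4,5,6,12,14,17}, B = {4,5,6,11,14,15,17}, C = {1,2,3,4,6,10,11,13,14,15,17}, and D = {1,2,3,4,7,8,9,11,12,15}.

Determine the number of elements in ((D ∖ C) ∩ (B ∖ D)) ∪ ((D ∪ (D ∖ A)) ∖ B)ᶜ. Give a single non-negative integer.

10

D ∖ C = {7,8,9,12}
B ∖ D = {5,6,14,17}
(D ∖ C) ∩ (B ∖ D) = {}
D ∖ A = {3,7,8,9,11,15}
D ∪ (D ∖ A) = {1,2,3,4,7,8,9,11,12,15}
(D ∪ (D ∖ A)) ∖ B = {1,2,3,7,8,9,12}
((D ∪ (D ∖ A)) ∖ B)ᶜ = {4,5,6,10,11,13,14,15,16,17}
((D ∖ C) ∩ (B ∖ D)) ∪ ((D ∪ (D ∖ A)) ∖ B)ᶜ = {4,5,6,10,11,13,14,15,16,17}
|((D ∖ C) ∩ (B ∖ D)) ∪ ((D ∪ (D ∖ A)) ∖ B)ᶜ| = 10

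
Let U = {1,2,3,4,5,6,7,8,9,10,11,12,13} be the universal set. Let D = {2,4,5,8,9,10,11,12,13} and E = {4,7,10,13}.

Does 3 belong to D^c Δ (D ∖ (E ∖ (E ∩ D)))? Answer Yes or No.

3 ∉ D, so 3 ∈ D^c
3 ∉ E and 3 ∉ D, so 3 ∉ E ∩ D
3 ∉ E and 3 ∉ (E ∩ D), so 3 ∉ E ∖ (E ∩ D)
3 ∉ D and 3 ∉ (E ∖ (E ∩ D)), so 3 ∉ D ∖ (E ∖ (E ∩ D))
3 ∈ D^c and 3 ∉ (D ∖ (E ∖ (E ∩ D))), so 3 ∈ D^c Δ (D ∖ (E ∖ (E ∩ D)))

Yes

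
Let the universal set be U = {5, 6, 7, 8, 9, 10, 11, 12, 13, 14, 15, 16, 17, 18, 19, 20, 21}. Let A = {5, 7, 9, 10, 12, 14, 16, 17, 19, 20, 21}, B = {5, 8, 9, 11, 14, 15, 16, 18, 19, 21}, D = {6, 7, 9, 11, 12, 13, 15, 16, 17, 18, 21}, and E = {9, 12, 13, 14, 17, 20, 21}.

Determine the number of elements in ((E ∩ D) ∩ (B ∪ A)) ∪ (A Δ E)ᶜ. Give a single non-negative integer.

E ∩ D = {9, 12, 13, 17, 21}
B ∪ A = {5, 7, 8, 9, 10, 11, 12, 14, 15, 16, 17, 18, 19, 20, 21}
(E ∩ D) ∩ (B ∪ A) = {9, 12, 17, 21}
A Δ E = {5, 7, 10, 13, 16, 19}
(A Δ E)ᶜ = {6, 8, 9, 11, 12, 14, 15, 17, 18, 20, 21}
((E ∩ D) ∩ (B ∪ A)) ∪ (A Δ E)ᶜ = {6, 8, 9, 11, 12, 14, 15, 17, 18, 20, 21}
|((E ∩ D) ∩ (B ∪ A)) ∪ (A Δ E)ᶜ| = 11

11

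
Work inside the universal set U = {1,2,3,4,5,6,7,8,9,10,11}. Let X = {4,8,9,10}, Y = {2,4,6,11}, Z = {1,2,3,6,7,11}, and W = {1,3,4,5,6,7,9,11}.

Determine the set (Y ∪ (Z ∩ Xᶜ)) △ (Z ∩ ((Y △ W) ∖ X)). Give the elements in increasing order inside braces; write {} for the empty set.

{4,6,11}

Xᶜ = {1,2,3,5,6,7,11}
Z ∩ Xᶜ = {1,2,3,6,7,11}
Y ∪ (Z ∩ Xᶜ) = {1,2,3,4,6,7,11}
Y △ W = {1,2,3,5,7,9}
(Y △ W) ∖ X = {1,2,3,5,7}
Z ∩ ((Y △ W) ∖ X) = {1,2,3,7}
(Y ∪ (Z ∩ Xᶜ)) △ (Z ∩ ((Y △ W) ∖ X)) = {4,6,11}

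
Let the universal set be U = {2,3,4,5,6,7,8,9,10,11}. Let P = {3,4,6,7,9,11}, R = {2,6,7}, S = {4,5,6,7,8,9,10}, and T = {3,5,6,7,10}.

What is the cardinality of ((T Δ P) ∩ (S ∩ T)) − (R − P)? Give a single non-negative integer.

2

T Δ P = {4,5,9,10,11}
S ∩ T = {5,6,7,10}
(T Δ P) ∩ (S ∩ T) = {5,10}
R − P = {2}
((T Δ P) ∩ (S ∩ T)) − (R − P) = {5,10}
|((T Δ P) ∩ (S ∩ T)) − (R − P)| = 2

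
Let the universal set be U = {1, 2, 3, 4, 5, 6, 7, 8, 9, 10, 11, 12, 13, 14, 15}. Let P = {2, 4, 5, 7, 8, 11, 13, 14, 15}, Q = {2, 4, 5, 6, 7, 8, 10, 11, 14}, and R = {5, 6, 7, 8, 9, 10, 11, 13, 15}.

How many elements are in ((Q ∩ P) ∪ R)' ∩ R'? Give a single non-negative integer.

Q ∩ P = {2, 4, 5, 7, 8, 11, 14}
(Q ∩ P) ∪ R = {2, 4, 5, 6, 7, 8, 9, 10, 11, 13, 14, 15}
((Q ∩ P) ∪ R)' = {1, 3, 12}
R' = {1, 2, 3, 4, 12, 14}
((Q ∩ P) ∪ R)' ∩ R' = {1, 3, 12}
|((Q ∩ P) ∪ R)' ∩ R'| = 3

3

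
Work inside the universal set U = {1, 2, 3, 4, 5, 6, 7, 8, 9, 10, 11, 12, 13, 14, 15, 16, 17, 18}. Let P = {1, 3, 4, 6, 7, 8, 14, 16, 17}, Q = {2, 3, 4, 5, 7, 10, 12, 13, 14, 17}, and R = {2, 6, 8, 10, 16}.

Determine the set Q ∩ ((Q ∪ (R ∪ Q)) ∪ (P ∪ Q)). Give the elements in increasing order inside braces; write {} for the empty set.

{2, 3, 4, 5, 7, 10, 12, 13, 14, 17}

R ∪ Q = {2, 3, 4, 5, 6, 7, 8, 10, 12, 13, 14, 16, 17}
Q ∪ (R ∪ Q) = {2, 3, 4, 5, 6, 7, 8, 10, 12, 13, 14, 16, 17}
P ∪ Q = {1, 2, 3, 4, 5, 6, 7, 8, 10, 12, 13, 14, 16, 17}
(Q ∪ (R ∪ Q)) ∪ (P ∪ Q) = {1, 2, 3, 4, 5, 6, 7, 8, 10, 12, 13, 14, 16, 17}
Q ∩ ((Q ∪ (R ∪ Q)) ∪ (P ∪ Q)) = {2, 3, 4, 5, 7, 10, 12, 13, 14, 17}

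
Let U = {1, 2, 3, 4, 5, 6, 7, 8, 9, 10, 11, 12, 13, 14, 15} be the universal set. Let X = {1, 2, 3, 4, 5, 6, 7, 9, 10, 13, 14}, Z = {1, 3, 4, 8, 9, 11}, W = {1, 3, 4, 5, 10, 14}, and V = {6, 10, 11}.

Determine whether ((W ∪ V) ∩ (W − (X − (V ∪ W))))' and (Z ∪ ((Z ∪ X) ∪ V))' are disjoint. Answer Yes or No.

W ∪ V = {1, 3, 4, 5, 6, 10, 11, 14}
V ∪ W = {1, 3, 4, 5, 6, 10, 11, 14}
X − (V ∪ W) = {2, 7, 9, 13}
W − (X − (V ∪ W)) = {1, 3, 4, 5, 10, 14}
(W ∪ V) ∩ (W − (X − (V ∪ W))) = {1, 3, 4, 5, 10, 14}
((W ∪ V) ∩ (W − (X − (V ∪ W))))' = {2, 6, 7, 8, 9, 11, 12, 13, 15}
Z ∪ X = {1, 2, 3, 4, 5, 6, 7, 8, 9, 10, 11, 13, 14}
(Z ∪ X) ∪ V = {1, 2, 3, 4, 5, 6, 7, 8, 9, 10, 11, 13, 14}
Z ∪ ((Z ∪ X) ∪ V) = {1, 2, 3, 4, 5, 6, 7, 8, 9, 10, 11, 13, 14}
(Z ∪ ((Z ∪ X) ∪ V))' = {12, 15}
12 lies in both, so they are not disjoint.

No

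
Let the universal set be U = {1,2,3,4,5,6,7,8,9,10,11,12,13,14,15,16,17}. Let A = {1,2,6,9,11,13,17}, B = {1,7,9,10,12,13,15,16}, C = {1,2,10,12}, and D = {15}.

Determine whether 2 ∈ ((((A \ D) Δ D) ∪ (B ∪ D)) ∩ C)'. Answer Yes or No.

2 ∈ A and 2 ∉ D, so 2 ∈ A \ D
2 ∈ (A \ D) and 2 ∉ D, so 2 ∈ (A \ D) Δ D
2 ∉ B and 2 ∉ D, so 2 ∉ B ∪ D
2 ∈ ((A \ D) Δ D) and 2 ∉ (B ∪ D), so 2 ∈ ((A \ D) Δ D) ∪ (B ∪ D)
2 ∈ (((A \ D) Δ D) ∪ (B ∪ D)) and 2 ∈ C, so 2 ∈ (((A \ D) Δ D) ∪ (B ∪ D)) ∩ C
2 ∉ ((((A \ D) Δ D) ∪ (B ∪ D)) ∩ C)' since 2 ∈ ((((A \ D) Δ D) ∪ (B ∪ D)) ∩ C)

No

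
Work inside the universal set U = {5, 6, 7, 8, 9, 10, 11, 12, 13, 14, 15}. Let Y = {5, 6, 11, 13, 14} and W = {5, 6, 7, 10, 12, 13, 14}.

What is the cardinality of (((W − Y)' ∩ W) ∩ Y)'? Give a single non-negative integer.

7

W − Y = {7, 10, 12}
(W − Y)' = {5, 6, 8, 9, 11, 13, 14, 15}
(W − Y)' ∩ W = {5, 6, 13, 14}
((W − Y)' ∩ W) ∩ Y = {5, 6, 13, 14}
(((W − Y)' ∩ W) ∩ Y)' = {7, 8, 9, 10, 11, 12, 15}
|(((W − Y)' ∩ W) ∩ Y)'| = 7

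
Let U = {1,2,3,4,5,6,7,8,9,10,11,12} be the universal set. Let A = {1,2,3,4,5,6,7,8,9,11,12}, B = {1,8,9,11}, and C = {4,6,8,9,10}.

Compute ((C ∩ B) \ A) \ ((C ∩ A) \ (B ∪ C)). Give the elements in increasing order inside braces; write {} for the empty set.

C ∩ B = {8,9}
(C ∩ B) \ A = {}
C ∩ A = {4,6,8,9}
B ∪ C = {1,4,6,8,9,10,11}
(C ∩ A) \ (B ∪ C) = {}
((C ∩ B) \ A) \ ((C ∩ A) \ (B ∪ C)) = {}

{}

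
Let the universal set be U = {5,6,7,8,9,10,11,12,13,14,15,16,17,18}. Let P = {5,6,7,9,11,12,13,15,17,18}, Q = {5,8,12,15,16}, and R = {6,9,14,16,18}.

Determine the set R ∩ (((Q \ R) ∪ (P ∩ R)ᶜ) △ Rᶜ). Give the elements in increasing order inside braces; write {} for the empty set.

{14,16}

Q \ R = {5,8,12,15}
P ∩ R = {6,9,18}
(P ∩ R)ᶜ = {5,7,8,10,11,12,13,14,15,16,17}
(Q \ R) ∪ (P ∩ R)ᶜ = {5,7,8,10,11,12,13,14,15,16,17}
Rᶜ = {5,7,8,10,11,12,13,15,17}
((Q \ R) ∪ (P ∩ R)ᶜ) △ Rᶜ = {14,16}
R ∩ (((Q \ R) ∪ (P ∩ R)ᶜ) △ Rᶜ) = {14,16}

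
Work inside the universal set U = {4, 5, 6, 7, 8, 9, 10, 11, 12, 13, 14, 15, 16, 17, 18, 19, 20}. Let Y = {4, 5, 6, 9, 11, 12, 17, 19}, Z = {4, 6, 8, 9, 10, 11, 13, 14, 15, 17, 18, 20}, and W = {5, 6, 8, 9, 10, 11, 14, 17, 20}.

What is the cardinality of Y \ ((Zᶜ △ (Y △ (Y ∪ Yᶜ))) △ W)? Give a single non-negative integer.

2

Zᶜ = {5, 7, 12, 16, 19}
Yᶜ = {7, 8, 10, 13, 14, 15, 16, 18, 20}
Y ∪ Yᶜ = {4, 5, 6, 7, 8, 9, 10, 11, 12, 13, 14, 15, 16, 17, 18, 19, 20}
Y △ (Y ∪ Yᶜ) = {7, 8, 10, 13, 14, 15, 16, 18, 20}
Zᶜ △ (Y △ (Y ∪ Yᶜ)) = {5, 8, 10, 12, 13, 14, 15, 18, 19, 20}
(Zᶜ △ (Y △ (Y ∪ Yᶜ))) △ W = {6, 9, 11, 12, 13, 15, 17, 18, 19}
Y \ ((Zᶜ △ (Y △ (Y ∪ Yᶜ))) △ W) = {4, 5}
|Y \ ((Zᶜ △ (Y △ (Y ∪ Yᶜ))) △ W)| = 2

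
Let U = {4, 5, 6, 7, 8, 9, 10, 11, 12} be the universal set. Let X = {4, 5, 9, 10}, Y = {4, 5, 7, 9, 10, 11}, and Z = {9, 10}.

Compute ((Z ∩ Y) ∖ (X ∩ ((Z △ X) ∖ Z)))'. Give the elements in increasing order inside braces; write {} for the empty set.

Z ∩ Y = {9, 10}
Z △ X = {4, 5}
(Z △ X) ∖ Z = {4, 5}
X ∩ ((Z △ X) ∖ Z) = {4, 5}
(Z ∩ Y) ∖ (X ∩ ((Z △ X) ∖ Z)) = {9, 10}
((Z ∩ Y) ∖ (X ∩ ((Z △ X) ∖ Z)))' = {4, 5, 6, 7, 8, 11, 12}

{4, 5, 6, 7, 8, 11, 12}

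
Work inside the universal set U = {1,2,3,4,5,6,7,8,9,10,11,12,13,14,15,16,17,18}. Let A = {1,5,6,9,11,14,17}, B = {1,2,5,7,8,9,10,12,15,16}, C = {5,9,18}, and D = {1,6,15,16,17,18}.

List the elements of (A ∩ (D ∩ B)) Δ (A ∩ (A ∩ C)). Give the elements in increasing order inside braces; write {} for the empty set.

D ∩ B = {1,15,16}
A ∩ (D ∩ B) = {1}
A ∩ C = {5,9}
A ∩ (A ∩ C) = {5,9}
(A ∩ (D ∩ B)) Δ (A ∩ (A ∩ C)) = {1,5,9}

{1,5,9}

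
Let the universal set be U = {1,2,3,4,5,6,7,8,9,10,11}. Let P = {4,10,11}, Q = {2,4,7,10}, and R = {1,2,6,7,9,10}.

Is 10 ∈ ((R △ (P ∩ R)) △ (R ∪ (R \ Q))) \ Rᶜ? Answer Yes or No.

Yes

10 ∈ P and 10 ∈ R, so 10 ∈ P ∩ R
10 ∈ R and 10 ∈ (P ∩ R), so 10 ∉ R △ (P ∩ R)
10 ∈ R and 10 ∈ Q, so 10 ∉ R \ Q
10 ∈ R and 10 ∉ (R \ Q), so 10 ∈ R ∪ (R \ Q)
10 ∉ (R △ (P ∩ R)) and 10 ∈ (R ∪ (R \ Q)), so 10 ∈ (R △ (P ∩ R)) △ (R ∪ (R \ Q))
10 ∈ R, so 10 ∉ Rᶜ
10 ∈ ((R △ (P ∩ R)) △ (R ∪ (R \ Q))) and 10 ∉ Rᶜ, so 10 ∈ ((R △ (P ∩ R)) △ (R ∪ (R \ Q))) \ Rᶜ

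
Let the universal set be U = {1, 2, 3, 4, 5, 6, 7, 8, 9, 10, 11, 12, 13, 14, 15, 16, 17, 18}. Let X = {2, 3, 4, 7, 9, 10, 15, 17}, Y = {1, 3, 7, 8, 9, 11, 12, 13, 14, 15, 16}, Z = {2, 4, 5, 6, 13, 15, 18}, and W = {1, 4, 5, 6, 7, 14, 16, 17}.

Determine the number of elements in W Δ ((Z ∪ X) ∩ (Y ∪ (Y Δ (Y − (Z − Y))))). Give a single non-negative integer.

Z ∪ X = {2, 3, 4, 5, 6, 7, 9, 10, 13, 15, 17, 18}
Z − Y = {2, 4, 5, 6, 18}
Y − (Z − Y) = {1, 3, 7, 8, 9, 11, 12, 13, 14, 15, 16}
Y Δ (Y − (Z − Y)) = {}
Y ∪ (Y Δ (Y − (Z − Y))) = {1, 3, 7, 8, 9, 11, 12, 13, 14, 15, 16}
(Z ∪ X) ∩ (Y ∪ (Y Δ (Y − (Z − Y)))) = {3, 7, 9, 13, 15}
W Δ ((Z ∪ X) ∩ (Y ∪ (Y Δ (Y − (Z − Y))))) = {1, 3, 4, 5, 6, 9, 13, 14, 15, 16, 17}
|W Δ ((Z ∪ X) ∩ (Y ∪ (Y Δ (Y − (Z − Y)))))| = 11

11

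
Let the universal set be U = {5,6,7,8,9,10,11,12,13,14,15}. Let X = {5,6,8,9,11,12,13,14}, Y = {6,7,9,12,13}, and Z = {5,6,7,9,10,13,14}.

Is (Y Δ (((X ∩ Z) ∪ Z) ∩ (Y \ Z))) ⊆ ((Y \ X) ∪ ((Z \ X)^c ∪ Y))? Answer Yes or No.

X ∩ Z = {5,6,9,13,14}
(X ∩ Z) ∪ Z = {5,6,7,9,10,13,14}
Y \ Z = {12}
((X ∩ Z) ∪ Z) ∩ (Y \ Z) = {}
Y Δ (((X ∩ Z) ∪ Z) ∩ (Y \ Z)) = {6,7,9,12,13}
Y \ X = {7}
Z \ X = {7,10}
(Z \ X)^c = {5,6,8,9,11,12,13,14,15}
(Z \ X)^c ∪ Y = {5,6,7,8,9,11,12,13,14,15}
(Y \ X) ∪ ((Z \ X)^c ∪ Y) = {5,6,7,8,9,11,12,13,14,15}
Every element of {6,7,9,12,13} is in {5,6,7,8,9,11,12,13,14,15}, so Y Δ (((X ∩ Z) ∪ Z) ∩ (Y \ Z)) ⊆ (Y \ X) ∪ ((Z \ X)^c ∪ Y).

Yes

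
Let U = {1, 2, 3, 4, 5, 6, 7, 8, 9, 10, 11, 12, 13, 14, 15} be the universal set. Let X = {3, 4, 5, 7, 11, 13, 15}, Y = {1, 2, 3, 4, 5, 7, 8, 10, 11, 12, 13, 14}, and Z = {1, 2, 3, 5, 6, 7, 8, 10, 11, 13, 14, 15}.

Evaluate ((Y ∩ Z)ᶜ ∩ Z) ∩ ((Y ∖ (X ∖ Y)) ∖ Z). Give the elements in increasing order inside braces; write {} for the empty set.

Y ∩ Z = {1, 2, 3, 5, 7, 8, 10, 11, 13, 14}
(Y ∩ Z)ᶜ = {4, 6, 9, 12, 15}
(Y ∩ Z)ᶜ ∩ Z = {6, 15}
X ∖ Y = {15}
Y ∖ (X ∖ Y) = {1, 2, 3, 4, 5, 7, 8, 10, 11, 12, 13, 14}
(Y ∖ (X ∖ Y)) ∖ Z = {4, 12}
((Y ∩ Z)ᶜ ∩ Z) ∩ ((Y ∖ (X ∖ Y)) ∖ Z) = {}

{}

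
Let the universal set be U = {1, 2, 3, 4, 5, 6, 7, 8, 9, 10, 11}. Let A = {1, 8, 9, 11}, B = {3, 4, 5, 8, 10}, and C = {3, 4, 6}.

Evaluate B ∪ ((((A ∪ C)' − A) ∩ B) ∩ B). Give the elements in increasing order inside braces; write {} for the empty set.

{3, 4, 5, 8, 10}

A ∪ C = {1, 3, 4, 6, 8, 9, 11}
(A ∪ C)' = {2, 5, 7, 10}
(A ∪ C)' − A = {2, 5, 7, 10}
((A ∪ C)' − A) ∩ B = {5, 10}
(((A ∪ C)' − A) ∩ B) ∩ B = {5, 10}
B ∪ ((((A ∪ C)' − A) ∩ B) ∩ B) = {3, 4, 5, 8, 10}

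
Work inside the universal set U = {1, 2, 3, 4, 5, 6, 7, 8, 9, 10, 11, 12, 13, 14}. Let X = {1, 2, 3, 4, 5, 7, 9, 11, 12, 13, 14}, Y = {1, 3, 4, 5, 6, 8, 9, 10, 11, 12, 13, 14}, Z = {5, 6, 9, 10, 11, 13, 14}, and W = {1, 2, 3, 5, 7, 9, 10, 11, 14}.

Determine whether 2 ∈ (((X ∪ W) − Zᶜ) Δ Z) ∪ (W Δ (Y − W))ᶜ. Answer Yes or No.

2 ∈ X and 2 ∈ W, so 2 ∈ X ∪ W
2 ∉ Z, so 2 ∈ Zᶜ
2 ∈ (X ∪ W) and 2 ∈ Zᶜ, so 2 ∉ (X ∪ W) − Zᶜ
2 ∉ ((X ∪ W) − Zᶜ) and 2 ∉ Z, so 2 ∉ ((X ∪ W) − Zᶜ) Δ Z
2 ∉ Y and 2 ∈ W, so 2 ∉ Y − W
2 ∈ W and 2 ∉ (Y − W), so 2 ∈ W Δ (Y − W)
2 ∉ (W Δ (Y − W))ᶜ since 2 ∈ (W Δ (Y − W))
2 ∉ (((X ∪ W) − Zᶜ) Δ Z) and 2 ∉ (W Δ (Y − W))ᶜ, so 2 ∉ (((X ∪ W) − Zᶜ) Δ Z) ∪ (W Δ (Y − W))ᶜ

No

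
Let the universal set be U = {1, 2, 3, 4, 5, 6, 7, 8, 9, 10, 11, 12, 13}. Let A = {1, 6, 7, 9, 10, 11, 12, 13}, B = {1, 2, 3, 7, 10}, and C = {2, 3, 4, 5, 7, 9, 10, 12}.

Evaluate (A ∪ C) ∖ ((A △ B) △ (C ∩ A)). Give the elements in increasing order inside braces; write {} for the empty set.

A ∪ C = {1, 2, 3, 4, 5, 6, 7, 9, 10, 11, 12, 13}
A △ B = {2, 3, 6, 9, 11, 12, 13}
C ∩ A = {7, 9, 10, 12}
(A △ B) △ (C ∩ A) = {2, 3, 6, 7, 10, 11, 13}
(A ∪ C) ∖ ((A △ B) △ (C ∩ A)) = {1, 4, 5, 9, 12}

{1, 4, 5, 9, 12}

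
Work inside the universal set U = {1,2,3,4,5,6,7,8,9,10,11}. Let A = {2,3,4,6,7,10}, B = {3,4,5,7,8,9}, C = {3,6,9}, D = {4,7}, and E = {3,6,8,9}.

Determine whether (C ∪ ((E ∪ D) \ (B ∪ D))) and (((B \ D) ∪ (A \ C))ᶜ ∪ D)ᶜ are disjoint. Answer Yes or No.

E ∪ D = {3,4,6,7,8,9}
B ∪ D = {3,4,5,7,8,9}
(E ∪ D) \ (B ∪ D) = {6}
C ∪ ((E ∪ D) \ (B ∪ D)) = {3,6,9}
B \ D = {3,5,8,9}
A \ C = {2,4,7,10}
(B \ D) ∪ (A \ C) = {2,3,4,5,7,8,9,10}
((B \ D) ∪ (A \ C))ᶜ = {1,6,11}
((B \ D) ∪ (A \ C))ᶜ ∪ D = {1,4,6,7,11}
(((B \ D) ∪ (A \ C))ᶜ ∪ D)ᶜ = {2,3,5,8,9,10}
3 lies in both, so they are not disjoint.

No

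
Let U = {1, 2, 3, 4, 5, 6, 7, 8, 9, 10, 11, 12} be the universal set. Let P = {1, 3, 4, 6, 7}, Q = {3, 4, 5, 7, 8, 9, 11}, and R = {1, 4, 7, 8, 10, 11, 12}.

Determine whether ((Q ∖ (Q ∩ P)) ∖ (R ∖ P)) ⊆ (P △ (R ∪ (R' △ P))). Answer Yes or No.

Yes

Q ∩ P = {3, 4, 7}
Q ∖ (Q ∩ P) = {5, 8, 9, 11}
R ∖ P = {8, 10, 11, 12}
(Q ∖ (Q ∩ P)) ∖ (R ∖ P) = {5, 9}
R' = {2, 3, 5, 6, 9}
R' △ P = {1, 2, 4, 5, 7, 9}
R ∪ (R' △ P) = {1, 2, 4, 5, 7, 8, 9, 10, 11, 12}
P △ (R ∪ (R' △ P)) = {2, 3, 5, 6, 8, 9, 10, 11, 12}
Every element of {5, 9} is in {2, 3, 5, 6, 8, 9, 10, 11, 12}, so (Q ∖ (Q ∩ P)) ∖ (R ∖ P) ⊆ P △ (R ∪ (R' △ P)).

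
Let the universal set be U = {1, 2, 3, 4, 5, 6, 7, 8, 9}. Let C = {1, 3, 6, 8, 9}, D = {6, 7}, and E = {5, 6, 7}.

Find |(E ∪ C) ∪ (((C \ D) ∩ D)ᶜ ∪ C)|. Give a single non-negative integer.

9

E ∪ C = {1, 3, 5, 6, 7, 8, 9}
C \ D = {1, 3, 8, 9}
(C \ D) ∩ D = {}
((C \ D) ∩ D)ᶜ = {1, 2, 3, 4, 5, 6, 7, 8, 9}
((C \ D) ∩ D)ᶜ ∪ C = {1, 2, 3, 4, 5, 6, 7, 8, 9}
(E ∪ C) ∪ (((C \ D) ∩ D)ᶜ ∪ C) = {1, 2, 3, 4, 5, 6, 7, 8, 9}
|(E ∪ C) ∪ (((C \ D) ∩ D)ᶜ ∪ C)| = 9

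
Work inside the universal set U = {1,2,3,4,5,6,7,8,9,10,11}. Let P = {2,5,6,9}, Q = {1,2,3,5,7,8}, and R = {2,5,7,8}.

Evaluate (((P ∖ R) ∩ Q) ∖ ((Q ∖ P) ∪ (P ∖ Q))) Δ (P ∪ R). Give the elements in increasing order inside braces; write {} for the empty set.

{2,5,6,7,8,9}

P ∖ R = {6,9}
(P ∖ R) ∩ Q = {}
Q ∖ P = {1,3,7,8}
P ∖ Q = {6,9}
(Q ∖ P) ∪ (P ∖ Q) = {1,3,6,7,8,9}
((P ∖ R) ∩ Q) ∖ ((Q ∖ P) ∪ (P ∖ Q)) = {}
P ∪ R = {2,5,6,7,8,9}
(((P ∖ R) ∩ Q) ∖ ((Q ∖ P) ∪ (P ∖ Q))) Δ (P ∪ R) = {2,5,6,7,8,9}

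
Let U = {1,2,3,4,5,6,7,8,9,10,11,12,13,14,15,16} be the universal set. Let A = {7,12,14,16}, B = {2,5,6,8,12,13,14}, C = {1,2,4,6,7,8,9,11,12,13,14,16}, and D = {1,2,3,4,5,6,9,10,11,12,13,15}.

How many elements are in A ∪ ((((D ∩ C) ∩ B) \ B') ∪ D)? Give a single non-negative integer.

D ∩ C = {1,2,4,6,9,11,12,13}
(D ∩ C) ∩ B = {2,6,12,13}
B' = {1,3,4,7,9,10,11,15,16}
((D ∩ C) ∩ B) \ B' = {2,6,12,13}
(((D ∩ C) ∩ B) \ B') ∪ D = {1,2,3,4,5,6,9,10,11,12,13,15}
A ∪ ((((D ∩ C) ∩ B) \ B') ∪ D) = {1,2,3,4,5,6,7,9,10,11,12,13,14,15,16}
|A ∪ ((((D ∩ C) ∩ B) \ B') ∪ D)| = 15

15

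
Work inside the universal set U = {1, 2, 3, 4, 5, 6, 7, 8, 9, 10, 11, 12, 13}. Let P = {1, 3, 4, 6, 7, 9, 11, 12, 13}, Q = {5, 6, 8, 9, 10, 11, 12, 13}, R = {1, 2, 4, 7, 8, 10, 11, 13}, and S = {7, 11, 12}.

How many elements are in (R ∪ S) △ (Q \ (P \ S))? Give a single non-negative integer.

R ∪ S = {1, 2, 4, 7, 8, 10, 11, 12, 13}
P \ S = {1, 3, 4, 6, 9, 13}
Q \ (P \ S) = {5, 8, 10, 11, 12}
(R ∪ S) △ (Q \ (P \ S)) = {1, 2, 4, 5, 7, 13}
|(R ∪ S) △ (Q \ (P \ S))| = 6

6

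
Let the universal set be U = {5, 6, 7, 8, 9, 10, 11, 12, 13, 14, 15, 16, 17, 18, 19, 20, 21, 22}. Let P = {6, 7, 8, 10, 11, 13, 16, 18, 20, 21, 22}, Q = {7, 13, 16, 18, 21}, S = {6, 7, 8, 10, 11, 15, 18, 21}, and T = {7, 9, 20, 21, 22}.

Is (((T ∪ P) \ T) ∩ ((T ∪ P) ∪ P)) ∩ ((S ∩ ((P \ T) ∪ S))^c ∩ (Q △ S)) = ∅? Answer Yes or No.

T ∪ P = {6, 7, 8, 9, 10, 11, 13, 16, 18, 20, 21, 22}
(T ∪ P) \ T = {6, 8, 10, 11, 13, 16, 18}
(T ∪ P) ∪ P = {6, 7, 8, 9, 10, 11, 13, 16, 18, 20, 21, 22}
((T ∪ P) \ T) ∩ ((T ∪ P) ∪ P) = {6, 8, 10, 11, 13, 16, 18}
P \ T = {6, 8, 10, 11, 13, 16, 18}
(P \ T) ∪ S = {6, 7, 8, 10, 11, 13, 15, 16, 18, 21}
S ∩ ((P \ T) ∪ S) = {6, 7, 8, 10, 11, 15, 18, 21}
(S ∩ ((P \ T) ∪ S))^c = {5, 9, 12, 13, 14, 16, 17, 19, 20, 22}
Q △ S = {6, 8, 10, 11, 13, 15, 16}
(S ∩ ((P \ T) ∪ S))^c ∩ (Q △ S) = {13, 16}
13 lies in both, so they are not disjoint.

No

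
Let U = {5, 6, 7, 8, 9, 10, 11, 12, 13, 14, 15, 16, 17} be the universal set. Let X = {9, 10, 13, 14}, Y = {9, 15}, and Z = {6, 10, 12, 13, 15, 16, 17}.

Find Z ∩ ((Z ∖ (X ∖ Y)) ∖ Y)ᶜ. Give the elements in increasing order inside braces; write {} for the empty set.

{10, 13, 15}

X ∖ Y = {10, 13, 14}
Z ∖ (X ∖ Y) = {6, 12, 15, 16, 17}
(Z ∖ (X ∖ Y)) ∖ Y = {6, 12, 16, 17}
((Z ∖ (X ∖ Y)) ∖ Y)ᶜ = {5, 7, 8, 9, 10, 11, 13, 14, 15}
Z ∩ ((Z ∖ (X ∖ Y)) ∖ Y)ᶜ = {10, 13, 15}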